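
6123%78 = 39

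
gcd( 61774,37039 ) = 1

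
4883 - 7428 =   -  2545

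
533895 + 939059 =1472954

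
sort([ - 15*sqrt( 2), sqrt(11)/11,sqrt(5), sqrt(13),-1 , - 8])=[ - 15*sqrt(2), - 8,-1, sqrt ( 11)/11,sqrt( 5) , sqrt( 13)] 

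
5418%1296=234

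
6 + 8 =14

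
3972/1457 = 3972/1457   =  2.73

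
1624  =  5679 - 4055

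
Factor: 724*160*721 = 2^7*5^1*7^1*103^1*181^1 = 83520640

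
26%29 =26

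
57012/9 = 19004/3 = 6334.67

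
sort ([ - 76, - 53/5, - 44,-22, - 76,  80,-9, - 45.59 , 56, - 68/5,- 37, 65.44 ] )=[ - 76, - 76, - 45.59, - 44, - 37, - 22, - 68/5, - 53/5, - 9, 56, 65.44,80 ] 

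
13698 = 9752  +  3946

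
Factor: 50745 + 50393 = 2^1 *61^1*829^1 = 101138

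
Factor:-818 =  - 2^1*409^1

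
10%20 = 10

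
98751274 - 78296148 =20455126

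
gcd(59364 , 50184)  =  612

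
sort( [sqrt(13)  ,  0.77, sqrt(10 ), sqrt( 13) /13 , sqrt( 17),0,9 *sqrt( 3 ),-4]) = [- 4, 0, sqrt( 13)/13,0.77,sqrt(10), sqrt ( 13 ),sqrt( 17 ), 9*sqrt(3) ]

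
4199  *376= 1578824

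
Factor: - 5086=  -2^1*2543^1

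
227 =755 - 528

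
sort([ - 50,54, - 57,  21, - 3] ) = [ - 57, - 50 , - 3,21,54] 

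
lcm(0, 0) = 0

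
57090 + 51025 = 108115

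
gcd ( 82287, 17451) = 9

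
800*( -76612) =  - 61289600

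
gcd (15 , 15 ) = 15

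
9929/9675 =1 + 254/9675=1.03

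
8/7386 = 4/3693 = 0.00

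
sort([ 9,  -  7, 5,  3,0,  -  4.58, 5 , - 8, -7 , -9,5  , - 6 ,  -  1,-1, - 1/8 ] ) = [ - 9,  -  8, - 7, - 7 , - 6 , - 4.58, - 1,  -  1, - 1/8,  0, 3, 5, 5 , 5,  9 ] 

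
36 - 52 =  -16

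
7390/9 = 7390/9 = 821.11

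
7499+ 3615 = 11114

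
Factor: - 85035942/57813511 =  - 2^1 * 3^2*7^( - 1)*101^ ( - 1)*81773^( - 1) * 4724219^1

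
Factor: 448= 2^6*7^1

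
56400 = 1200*47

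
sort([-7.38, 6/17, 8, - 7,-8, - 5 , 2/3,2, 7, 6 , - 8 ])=[ - 8, - 8, - 7.38, - 7, - 5, 6/17, 2/3, 2,6 , 7, 8 ]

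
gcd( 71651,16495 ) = 1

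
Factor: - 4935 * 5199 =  - 25657065 = -3^2*5^1*7^1*47^1 * 1733^1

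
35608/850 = 41 + 379/425 = 41.89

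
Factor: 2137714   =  2^1*1068857^1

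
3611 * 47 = 169717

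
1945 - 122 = 1823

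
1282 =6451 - 5169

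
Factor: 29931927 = 3^1 * 37^1 * 41^1*6577^1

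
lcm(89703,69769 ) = 627921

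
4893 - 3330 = 1563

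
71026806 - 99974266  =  -28947460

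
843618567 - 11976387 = 831642180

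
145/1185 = 29/237=0.12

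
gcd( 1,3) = 1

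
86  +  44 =130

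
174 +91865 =92039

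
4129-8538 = -4409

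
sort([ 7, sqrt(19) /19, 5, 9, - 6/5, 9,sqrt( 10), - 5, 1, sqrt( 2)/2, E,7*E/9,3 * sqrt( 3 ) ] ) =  [-5, - 6/5, sqrt( 19 ) /19, sqrt( 2 )/2, 1 , 7 *E/9, E, sqrt(  10 ) , 5, 3*sqrt( 3), 7, 9,  9 ]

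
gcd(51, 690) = 3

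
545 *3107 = 1693315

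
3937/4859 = 3937/4859=0.81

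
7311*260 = 1900860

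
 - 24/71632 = -1 + 8951/8954 = - 0.00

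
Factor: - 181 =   -  181^1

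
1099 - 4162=-3063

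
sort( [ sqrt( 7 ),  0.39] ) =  [ 0.39, sqrt(7)]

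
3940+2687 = 6627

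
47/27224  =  47/27224 = 0.00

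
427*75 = 32025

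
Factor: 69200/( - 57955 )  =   - 2^4 * 5^1 * 67^ (-1) = -80/67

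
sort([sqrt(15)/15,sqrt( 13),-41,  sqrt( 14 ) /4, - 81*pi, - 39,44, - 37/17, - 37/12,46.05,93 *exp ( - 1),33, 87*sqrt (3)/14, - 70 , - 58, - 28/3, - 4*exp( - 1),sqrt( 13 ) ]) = [  -  81*pi, - 70 , - 58, - 41, - 39, - 28/3, - 37/12, - 37/17, - 4*exp( - 1), sqrt( 15)/15,  sqrt( 14)/4,sqrt( 13),sqrt(13),  87*sqrt (3)/14,33, 93*exp( - 1 ),44,46.05]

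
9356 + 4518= 13874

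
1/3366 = 1/3366 = 0.00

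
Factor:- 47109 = -3^1*41^1 * 383^1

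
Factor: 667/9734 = 2^(-1 )*23^1*29^1 * 31^( - 1)*157^( - 1 ) 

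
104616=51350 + 53266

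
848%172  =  160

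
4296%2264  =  2032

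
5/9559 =5/9559 = 0.00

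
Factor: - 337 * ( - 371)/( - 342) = -2^( - 1)*3^(-2 )*7^1*19^(  -  1)*53^1*337^1 = - 125027/342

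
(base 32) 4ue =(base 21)ba9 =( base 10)5070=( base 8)11716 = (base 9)6853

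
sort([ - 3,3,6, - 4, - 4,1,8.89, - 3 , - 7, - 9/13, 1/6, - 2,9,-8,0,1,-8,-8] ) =[-8, - 8, - 8, - 7, - 4 , - 4, - 3, - 3, - 2,-9/13,0,1/6,1,1,3,6,8.89, 9] 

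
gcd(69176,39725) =1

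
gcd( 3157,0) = 3157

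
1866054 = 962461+903593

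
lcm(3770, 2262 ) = 11310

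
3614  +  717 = 4331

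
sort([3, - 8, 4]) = [ - 8, 3  ,  4]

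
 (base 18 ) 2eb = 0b1110001111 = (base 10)911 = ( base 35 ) Q1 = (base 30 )10B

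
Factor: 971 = 971^1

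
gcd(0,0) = 0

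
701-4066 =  - 3365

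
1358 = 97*14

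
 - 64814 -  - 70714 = 5900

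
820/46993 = 820/46993 = 0.02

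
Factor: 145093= 13^1*11161^1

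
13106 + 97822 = 110928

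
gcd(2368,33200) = 16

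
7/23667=1/3381 = 0.00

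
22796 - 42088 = - 19292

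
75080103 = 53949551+21130552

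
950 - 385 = 565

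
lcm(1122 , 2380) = 78540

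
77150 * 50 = 3857500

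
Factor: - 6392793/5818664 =- 2^ (- 3) * 3^1*11^3  *  137^( - 1)*1601^1*5309^( - 1 )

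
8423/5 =8423/5= 1684.60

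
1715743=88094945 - 86379202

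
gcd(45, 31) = 1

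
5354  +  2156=7510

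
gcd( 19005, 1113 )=21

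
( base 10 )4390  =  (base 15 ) 147a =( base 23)86k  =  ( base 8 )10446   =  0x1126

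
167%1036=167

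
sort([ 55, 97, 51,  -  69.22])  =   [ - 69.22,51, 55, 97]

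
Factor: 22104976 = 2^4*197^1 *7013^1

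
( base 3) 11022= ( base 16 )74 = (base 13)8C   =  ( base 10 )116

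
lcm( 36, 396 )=396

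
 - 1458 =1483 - 2941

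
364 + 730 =1094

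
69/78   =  23/26 = 0.88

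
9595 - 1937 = 7658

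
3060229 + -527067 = 2533162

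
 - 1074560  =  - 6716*160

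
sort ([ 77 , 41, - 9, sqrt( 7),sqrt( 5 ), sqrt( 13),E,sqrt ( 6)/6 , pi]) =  [-9 , sqrt(6 ) /6,sqrt (5),sqrt(7 ) , E , pi,sqrt( 13 ), 41, 77 ] 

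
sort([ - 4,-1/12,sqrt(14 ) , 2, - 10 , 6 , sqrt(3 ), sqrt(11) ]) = [ - 10,  -  4,-1/12, sqrt(3)  ,  2 , sqrt( 11 ),sqrt(14 ) , 6 ] 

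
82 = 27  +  55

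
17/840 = 17/840 = 0.02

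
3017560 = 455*6632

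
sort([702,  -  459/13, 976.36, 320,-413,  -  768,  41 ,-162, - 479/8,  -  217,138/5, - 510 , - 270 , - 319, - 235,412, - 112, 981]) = [ - 768,  -  510 , - 413,  -  319, - 270, - 235,-217,-162,- 112, - 479/8, - 459/13,138/5, 41, 320, 412,702,976.36,981] 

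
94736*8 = 757888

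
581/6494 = 581/6494 = 0.09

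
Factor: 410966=2^1*205483^1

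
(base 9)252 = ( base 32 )6h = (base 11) 180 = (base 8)321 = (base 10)209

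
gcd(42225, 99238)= 1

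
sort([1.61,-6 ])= [ - 6, 1.61] 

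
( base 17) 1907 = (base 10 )7521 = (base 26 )B37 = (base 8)16541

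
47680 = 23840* 2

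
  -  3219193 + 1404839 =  - 1814354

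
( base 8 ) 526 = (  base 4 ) 11112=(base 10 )342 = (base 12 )246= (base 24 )e6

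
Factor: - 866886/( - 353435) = 2^1 *3^1*5^( - 1 )*70687^( - 1 )*144481^1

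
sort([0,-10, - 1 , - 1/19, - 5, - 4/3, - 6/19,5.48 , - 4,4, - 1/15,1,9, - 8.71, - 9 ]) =[-10, - 9, - 8.71, - 5, - 4, - 4/3,  -  1 ,  -  6/19 , - 1/15, - 1/19,0, 1,4,5.48,9]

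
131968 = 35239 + 96729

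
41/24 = 1 + 17/24  =  1.71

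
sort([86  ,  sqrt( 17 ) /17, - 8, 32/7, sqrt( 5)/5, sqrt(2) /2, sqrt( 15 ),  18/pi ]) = [-8,sqrt(17)/17 , sqrt( 5) /5, sqrt( 2)/2, sqrt (15), 32/7  ,  18/pi , 86 ] 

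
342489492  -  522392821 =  - 179903329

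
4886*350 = 1710100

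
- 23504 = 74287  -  97791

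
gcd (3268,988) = 76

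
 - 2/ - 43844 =1/21922 = 0.00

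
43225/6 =7204 + 1/6 =7204.17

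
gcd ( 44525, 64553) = 1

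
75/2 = 75/2 = 37.50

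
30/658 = 15/329 =0.05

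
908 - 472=436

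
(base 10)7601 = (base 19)1211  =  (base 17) 1952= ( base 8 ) 16661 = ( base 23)E8B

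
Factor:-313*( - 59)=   18467 = 59^1*313^1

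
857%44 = 21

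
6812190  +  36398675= 43210865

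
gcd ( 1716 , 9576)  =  12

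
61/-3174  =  -61/3174 = -0.02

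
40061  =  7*5723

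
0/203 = 0 =0.00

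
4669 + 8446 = 13115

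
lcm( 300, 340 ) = 5100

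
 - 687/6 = - 115 + 1/2 =- 114.50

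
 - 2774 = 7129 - 9903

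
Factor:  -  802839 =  - 3^1* 267613^1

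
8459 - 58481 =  - 50022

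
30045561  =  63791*471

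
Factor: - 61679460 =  - 2^2 *3^1 * 5^1 *31^1*33161^1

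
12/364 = 3/91 = 0.03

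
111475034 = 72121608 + 39353426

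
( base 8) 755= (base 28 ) hh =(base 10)493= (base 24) KD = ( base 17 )1C0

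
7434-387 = 7047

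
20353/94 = 216 +49/94 = 216.52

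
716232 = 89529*8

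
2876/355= 2876/355 = 8.10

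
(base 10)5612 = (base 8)12754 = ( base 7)22235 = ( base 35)4KC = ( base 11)4242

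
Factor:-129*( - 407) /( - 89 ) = -3^1*11^1*37^1*43^1*89^( - 1) = -52503/89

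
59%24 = 11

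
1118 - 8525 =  - 7407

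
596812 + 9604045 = 10200857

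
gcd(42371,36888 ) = 1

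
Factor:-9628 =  - 2^2*29^1 * 83^1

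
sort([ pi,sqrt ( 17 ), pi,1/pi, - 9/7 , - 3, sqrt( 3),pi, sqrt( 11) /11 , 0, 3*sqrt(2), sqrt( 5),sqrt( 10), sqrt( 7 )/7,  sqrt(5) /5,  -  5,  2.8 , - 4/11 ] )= [ - 5 , - 3,-9/7, - 4/11,0,sqrt( 11)/11,  1/pi,sqrt(7)/7, sqrt( 5) /5, sqrt( 3), sqrt( 5 ), 2.8, pi, pi, pi,sqrt( 10),sqrt( 17), 3 * sqrt( 2 ) ] 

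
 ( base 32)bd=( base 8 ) 555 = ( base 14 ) 1c1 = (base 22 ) gd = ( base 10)365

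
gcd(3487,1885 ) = 1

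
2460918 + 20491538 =22952456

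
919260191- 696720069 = 222540122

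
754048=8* 94256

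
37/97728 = 37/97728 = 0.00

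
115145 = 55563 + 59582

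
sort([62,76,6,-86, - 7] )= [ -86, - 7, 6,62, 76]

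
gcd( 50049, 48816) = 9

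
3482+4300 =7782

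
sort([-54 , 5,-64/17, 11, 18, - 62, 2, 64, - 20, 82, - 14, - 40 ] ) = [ - 62,  -  54, -40, - 20,-14, - 64/17,2, 5,11, 18,64, 82]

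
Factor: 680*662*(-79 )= - 35562640 = - 2^4*5^1 *17^1*79^1 * 331^1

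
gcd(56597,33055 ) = 1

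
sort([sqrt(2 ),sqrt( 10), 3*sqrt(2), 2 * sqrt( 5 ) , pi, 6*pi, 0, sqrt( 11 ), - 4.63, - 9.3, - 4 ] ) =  [ - 9.3, - 4.63, - 4, 0, sqrt(2 ), pi,  sqrt(10), sqrt(11), 3*sqrt( 2 ),2*sqrt( 5), 6*pi ]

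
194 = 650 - 456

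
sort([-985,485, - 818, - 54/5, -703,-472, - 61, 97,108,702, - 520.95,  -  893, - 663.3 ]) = [ - 985,-893, - 818, - 703,-663.3,-520.95 , - 472, - 61,  -  54/5,97, 108, 485,702]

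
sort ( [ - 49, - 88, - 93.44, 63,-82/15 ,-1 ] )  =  [ - 93.44 , - 88, - 49, - 82/15, - 1,63] 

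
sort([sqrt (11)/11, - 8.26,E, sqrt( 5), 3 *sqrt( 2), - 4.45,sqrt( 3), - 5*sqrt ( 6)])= [  -  5* sqrt ( 6),  -  8.26, - 4.45 , sqrt(11)/11 , sqrt( 3), sqrt( 5),E,3*sqrt( 2)]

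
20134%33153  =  20134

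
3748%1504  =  740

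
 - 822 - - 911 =89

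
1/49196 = 1/49196 = 0.00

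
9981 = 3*3327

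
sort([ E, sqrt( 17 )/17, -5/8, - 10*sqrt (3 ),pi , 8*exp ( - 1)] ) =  [ - 10*sqrt( 3), - 5/8, sqrt( 17) /17, E,8*exp( - 1 ), pi]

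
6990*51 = 356490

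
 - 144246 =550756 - 695002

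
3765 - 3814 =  - 49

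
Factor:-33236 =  - 2^2*7^1*1187^1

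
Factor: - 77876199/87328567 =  - 3^2*61^1*141851^1* 87328567^( - 1)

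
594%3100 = 594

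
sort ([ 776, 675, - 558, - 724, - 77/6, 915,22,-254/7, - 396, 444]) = [-724, - 558, - 396, - 254/7, - 77/6,  22, 444,675, 776,  915 ]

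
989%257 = 218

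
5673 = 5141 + 532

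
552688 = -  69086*( - 8 ) 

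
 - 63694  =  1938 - 65632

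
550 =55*10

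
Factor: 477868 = 2^2*193^1 * 619^1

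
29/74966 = 29/74966 =0.00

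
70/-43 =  - 70/43 = - 1.63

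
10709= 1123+9586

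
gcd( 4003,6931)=1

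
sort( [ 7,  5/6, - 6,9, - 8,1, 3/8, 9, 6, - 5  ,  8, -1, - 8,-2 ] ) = [ - 8,-8,-6,-5,-2 ,-1,3/8 , 5/6, 1 , 6, 7, 8,  9, 9]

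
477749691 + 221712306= 699461997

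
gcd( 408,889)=1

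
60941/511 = 60941/511 = 119.26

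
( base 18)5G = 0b1101010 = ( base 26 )42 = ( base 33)37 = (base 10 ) 106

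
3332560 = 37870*88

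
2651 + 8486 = 11137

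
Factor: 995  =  5^1*199^1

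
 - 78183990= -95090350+16906360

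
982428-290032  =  692396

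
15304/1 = 15304 =15304.00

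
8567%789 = 677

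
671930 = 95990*7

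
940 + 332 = 1272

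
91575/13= 91575/13 = 7044.23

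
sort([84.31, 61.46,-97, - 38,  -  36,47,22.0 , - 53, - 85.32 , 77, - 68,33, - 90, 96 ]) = [ - 97, - 90, - 85.32, - 68, - 53, - 38, - 36,22.0,33 , 47, 61.46,77, 84.31,96]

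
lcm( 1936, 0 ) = 0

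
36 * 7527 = 270972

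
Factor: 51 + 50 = 101^1 = 101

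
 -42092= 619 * ( - 68)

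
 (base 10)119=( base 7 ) 230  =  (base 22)59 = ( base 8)167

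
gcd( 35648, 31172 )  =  4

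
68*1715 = 116620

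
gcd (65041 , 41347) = 1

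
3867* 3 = 11601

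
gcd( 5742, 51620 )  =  58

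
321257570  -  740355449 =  - 419097879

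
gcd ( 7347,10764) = 3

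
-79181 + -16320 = -95501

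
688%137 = 3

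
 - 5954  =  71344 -77298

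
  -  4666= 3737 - 8403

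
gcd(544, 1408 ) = 32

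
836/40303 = 836/40303 = 0.02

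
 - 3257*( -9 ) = 29313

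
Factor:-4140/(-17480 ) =9/38 = 2^ ( - 1 )*3^2*19^( -1)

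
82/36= 2 + 5/18 = 2.28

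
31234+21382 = 52616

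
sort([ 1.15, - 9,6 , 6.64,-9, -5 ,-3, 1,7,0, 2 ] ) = [ - 9, - 9,  -  5,- 3,  0, 1, 1.15, 2,6, 6.64,7]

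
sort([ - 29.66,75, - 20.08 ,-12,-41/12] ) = [ - 29.66 , - 20.08,  -  12, - 41/12,75] 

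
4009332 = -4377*(-916 )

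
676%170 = 166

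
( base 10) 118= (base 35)3d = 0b1110110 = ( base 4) 1312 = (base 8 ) 166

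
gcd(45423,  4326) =2163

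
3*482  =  1446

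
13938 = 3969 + 9969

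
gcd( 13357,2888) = 361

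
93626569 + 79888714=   173515283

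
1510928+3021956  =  4532884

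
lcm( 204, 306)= 612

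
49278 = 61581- 12303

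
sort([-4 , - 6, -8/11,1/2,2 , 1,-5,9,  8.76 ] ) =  [ -6,-5, - 4, -8/11, 1/2, 1,2, 8.76,9 ]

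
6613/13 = 508+9/13= 508.69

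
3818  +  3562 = 7380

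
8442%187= 27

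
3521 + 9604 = 13125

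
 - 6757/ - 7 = 6757/7 = 965.29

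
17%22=17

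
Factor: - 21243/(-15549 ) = 71^(-1 )*97^1 = 97/71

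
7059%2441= 2177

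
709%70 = 9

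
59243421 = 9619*6159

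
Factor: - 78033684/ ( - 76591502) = 2^1*3^1*13^( - 1)* 19^1*139^( - 1 )*149^1 * 2297^1 * 21193^( - 1) = 39016842/38295751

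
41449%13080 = 2209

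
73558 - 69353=4205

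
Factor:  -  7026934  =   - 2^1*3513467^1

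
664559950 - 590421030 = 74138920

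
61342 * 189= 11593638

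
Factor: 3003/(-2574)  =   - 7/6 =- 2^ ( - 1 )* 3^( -1 )*7^1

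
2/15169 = 2/15169  =  0.00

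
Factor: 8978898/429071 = 2^1 * 3^1*31^( - 1 )*389^1 * 3847^1 * 13841^ ( - 1 ) 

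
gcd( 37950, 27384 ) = 6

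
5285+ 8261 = 13546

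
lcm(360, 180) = 360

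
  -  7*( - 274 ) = 1918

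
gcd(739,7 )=1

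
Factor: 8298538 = 2^1 *23^1 *89^1*2027^1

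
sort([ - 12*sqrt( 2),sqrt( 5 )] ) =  [ - 12*sqrt( 2 ), sqrt(5 ) ]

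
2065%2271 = 2065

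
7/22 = 7/22 = 0.32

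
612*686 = 419832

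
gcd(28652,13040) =4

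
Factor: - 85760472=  - 2^3*3^1*7^1*631^1*809^1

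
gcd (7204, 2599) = 1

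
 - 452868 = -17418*26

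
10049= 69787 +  - 59738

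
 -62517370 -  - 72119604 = 9602234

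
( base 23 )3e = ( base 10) 83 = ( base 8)123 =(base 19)47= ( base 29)2P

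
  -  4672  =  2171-6843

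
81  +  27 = 108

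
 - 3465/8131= - 3465/8131=-  0.43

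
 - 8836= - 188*47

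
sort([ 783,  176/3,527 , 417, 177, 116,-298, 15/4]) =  [-298, 15/4 , 176/3,  116,177, 417, 527, 783 ] 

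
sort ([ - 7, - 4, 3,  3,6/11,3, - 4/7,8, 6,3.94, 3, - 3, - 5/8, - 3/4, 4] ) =[ - 7, - 4,-3, - 3/4, - 5/8, - 4/7,6/11,3, 3,3,3,3.94 , 4,6, 8]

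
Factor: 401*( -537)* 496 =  - 2^4*3^1 * 31^1*179^1*401^1 = - 106807152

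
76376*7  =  534632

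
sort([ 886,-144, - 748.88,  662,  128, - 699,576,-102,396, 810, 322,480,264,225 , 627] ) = [-748.88, - 699, - 144, - 102, 128, 225, 264,322,396, 480, 576,627,662,810, 886]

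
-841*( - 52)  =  43732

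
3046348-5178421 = -2132073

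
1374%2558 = 1374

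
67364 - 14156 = 53208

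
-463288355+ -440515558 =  - 903803913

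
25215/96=8405/32  =  262.66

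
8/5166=4/2583 = 0.00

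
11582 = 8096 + 3486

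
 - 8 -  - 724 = 716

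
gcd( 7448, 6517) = 931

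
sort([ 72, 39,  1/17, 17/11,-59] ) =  [-59, 1/17,17/11,39,72 ] 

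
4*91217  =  364868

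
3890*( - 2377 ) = -9246530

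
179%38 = 27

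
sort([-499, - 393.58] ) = [ - 499,-393.58 ] 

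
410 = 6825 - 6415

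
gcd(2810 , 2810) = 2810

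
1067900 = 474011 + 593889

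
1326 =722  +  604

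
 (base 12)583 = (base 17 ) 2e3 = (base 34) o3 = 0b1100110011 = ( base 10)819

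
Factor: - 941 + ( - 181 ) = -1122 = - 2^1*3^1 * 11^1 *17^1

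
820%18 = 10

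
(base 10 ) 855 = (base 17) 2g5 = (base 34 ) p5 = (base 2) 1101010111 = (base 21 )1JF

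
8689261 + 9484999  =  18174260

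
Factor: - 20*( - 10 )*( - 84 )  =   - 2^5*3^1 *5^2*7^1 = -  16800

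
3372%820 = 92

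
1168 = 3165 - 1997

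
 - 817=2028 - 2845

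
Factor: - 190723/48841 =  -863/221 = - 13^( - 1)*  17^( - 1) * 863^1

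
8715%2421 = 1452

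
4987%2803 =2184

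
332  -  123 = 209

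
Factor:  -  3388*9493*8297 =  - 266850470348= - 2^2*7^1*11^3*863^1*8297^1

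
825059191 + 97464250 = 922523441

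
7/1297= 7/1297 = 0.01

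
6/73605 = 2/24535= 0.00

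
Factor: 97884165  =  3^1 * 5^1* 6525611^1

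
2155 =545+1610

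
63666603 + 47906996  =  111573599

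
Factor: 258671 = 7^2*5279^1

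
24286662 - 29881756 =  - 5595094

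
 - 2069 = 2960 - 5029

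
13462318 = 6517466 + 6944852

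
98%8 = 2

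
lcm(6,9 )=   18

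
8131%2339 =1114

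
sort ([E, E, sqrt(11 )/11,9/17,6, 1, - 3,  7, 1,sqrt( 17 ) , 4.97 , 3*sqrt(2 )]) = [ - 3, sqrt (11) /11, 9/17,1, 1,  E,E, sqrt(17 ), 3*sqrt( 2), 4.97,6, 7]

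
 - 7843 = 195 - 8038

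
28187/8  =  3523  +  3/8 = 3523.38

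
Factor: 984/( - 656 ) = - 2^( - 1)*3^1 = - 3/2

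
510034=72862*7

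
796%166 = 132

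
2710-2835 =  - 125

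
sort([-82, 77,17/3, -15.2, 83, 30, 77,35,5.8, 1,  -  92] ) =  [ - 92 ,-82 ,-15.2, 1,17/3,5.8, 30, 35, 77,77, 83]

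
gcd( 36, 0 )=36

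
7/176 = 7/176= 0.04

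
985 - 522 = 463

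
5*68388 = 341940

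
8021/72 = 111 + 29/72 = 111.40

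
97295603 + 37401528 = 134697131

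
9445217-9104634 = 340583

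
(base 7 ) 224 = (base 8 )164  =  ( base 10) 116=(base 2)1110100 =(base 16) 74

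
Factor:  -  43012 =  - 2^2*10753^1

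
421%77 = 36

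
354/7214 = 177/3607 = 0.05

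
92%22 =4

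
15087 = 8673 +6414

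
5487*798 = 4378626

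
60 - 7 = 53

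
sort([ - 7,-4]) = [-7, - 4 ] 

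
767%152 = 7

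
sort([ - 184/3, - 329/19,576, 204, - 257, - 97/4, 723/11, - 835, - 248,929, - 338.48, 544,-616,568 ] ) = [ - 835, - 616, - 338.48, - 257, - 248  ,  -  184/3, - 97/4, - 329/19, 723/11, 204, 544, 568, 576, 929 ]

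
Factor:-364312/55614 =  - 452/69 = - 2^2*3^ (-1 )*23^( - 1 )*113^1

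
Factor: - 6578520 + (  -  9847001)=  - 7^1*37^1*63419^1  =  - 16425521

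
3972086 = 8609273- 4637187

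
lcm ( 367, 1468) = 1468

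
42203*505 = 21312515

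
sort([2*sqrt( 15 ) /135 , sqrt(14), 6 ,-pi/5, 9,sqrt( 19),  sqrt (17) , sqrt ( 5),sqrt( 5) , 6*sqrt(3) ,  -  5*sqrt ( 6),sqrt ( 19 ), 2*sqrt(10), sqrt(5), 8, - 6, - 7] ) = [ - 5*sqrt( 6),-7, - 6, - pi/5, 2*sqrt(15)/135,sqrt( 5),sqrt ( 5 ),  sqrt(5), sqrt( 14 ), sqrt(17), sqrt(19 ),sqrt ( 19), 6, 2 * sqrt ( 10 ),8  ,  9 , 6*sqrt( 3)] 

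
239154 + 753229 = 992383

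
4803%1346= 765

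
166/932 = 83/466  =  0.18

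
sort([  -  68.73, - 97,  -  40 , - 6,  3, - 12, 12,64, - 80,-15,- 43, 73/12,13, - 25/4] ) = [-97, -80, - 68.73,-43, -40,-15, - 12, - 25/4, - 6,3,  73/12,12,13, 64] 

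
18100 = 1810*10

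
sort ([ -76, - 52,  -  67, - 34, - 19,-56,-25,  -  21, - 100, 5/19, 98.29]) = [ - 100,-76, - 67, - 56,-52,-34 , - 25, -21,-19, 5/19,98.29]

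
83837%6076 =4849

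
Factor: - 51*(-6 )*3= 918=   2^1*3^3*17^1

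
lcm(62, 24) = 744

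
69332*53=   3674596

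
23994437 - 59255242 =- 35260805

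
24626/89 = 24626/89 =276.70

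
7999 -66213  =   - 58214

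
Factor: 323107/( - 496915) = - 5^( - 1 ) *23^(-1 )*29^( - 1) *97^1*149^( - 1)*3331^1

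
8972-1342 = 7630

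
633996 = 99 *6404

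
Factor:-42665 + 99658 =56993^1 =56993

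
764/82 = 9 + 13/41 =9.32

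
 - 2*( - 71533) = 143066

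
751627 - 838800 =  - 87173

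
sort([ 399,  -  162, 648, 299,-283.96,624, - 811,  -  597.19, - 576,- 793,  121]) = [ -811, - 793,-597.19, - 576, - 283.96,-162,121, 299, 399, 624 , 648]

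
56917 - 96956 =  - 40039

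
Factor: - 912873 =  - 3^1* 13^1 * 89^1*263^1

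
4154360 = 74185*56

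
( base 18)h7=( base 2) 100111001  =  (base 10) 313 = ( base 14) 185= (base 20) FD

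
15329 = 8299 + 7030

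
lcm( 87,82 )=7134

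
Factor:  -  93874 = -2^1*11^1*17^1 * 251^1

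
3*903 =2709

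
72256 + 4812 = 77068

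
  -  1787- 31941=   -  33728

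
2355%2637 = 2355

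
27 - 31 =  - 4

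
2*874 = 1748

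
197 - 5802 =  - 5605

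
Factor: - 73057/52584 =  - 2^( - 3 )* 3^( -1 )*7^(-1 )*43^1*313^(-1)*1699^1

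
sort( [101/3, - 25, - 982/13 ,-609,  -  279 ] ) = [-609, - 279 ,  -  982/13, - 25,101/3]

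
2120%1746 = 374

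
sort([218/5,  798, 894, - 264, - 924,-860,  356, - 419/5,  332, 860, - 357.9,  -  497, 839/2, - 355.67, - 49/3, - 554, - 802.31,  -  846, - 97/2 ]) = [ - 924, - 860,  -  846, - 802.31, - 554, - 497, - 357.9 ,-355.67, - 264,  -  419/5, - 97/2,-49/3,218/5, 332,  356, 839/2, 798, 860, 894]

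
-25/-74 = 25/74= 0.34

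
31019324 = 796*38969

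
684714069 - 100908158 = 583805911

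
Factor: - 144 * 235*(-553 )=18713520 = 2^4 *3^2* 5^1 * 7^1*47^1 * 79^1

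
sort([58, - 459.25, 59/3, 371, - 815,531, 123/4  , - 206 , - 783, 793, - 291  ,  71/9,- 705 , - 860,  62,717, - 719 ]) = [ - 860, - 815, - 783,-719, - 705, - 459.25,- 291, - 206, 71/9,  59/3, 123/4,  58,  62, 371,531, 717, 793]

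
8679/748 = 789/68 =11.60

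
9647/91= 106+1/91 = 106.01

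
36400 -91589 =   -  55189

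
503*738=371214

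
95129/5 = 19025 + 4/5 = 19025.80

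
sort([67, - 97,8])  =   [ - 97 , 8, 67 ] 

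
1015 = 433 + 582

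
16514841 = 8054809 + 8460032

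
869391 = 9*96599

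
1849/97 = 1849/97 = 19.06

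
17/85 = 1/5 = 0.20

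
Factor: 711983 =711983^1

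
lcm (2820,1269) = 25380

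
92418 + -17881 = 74537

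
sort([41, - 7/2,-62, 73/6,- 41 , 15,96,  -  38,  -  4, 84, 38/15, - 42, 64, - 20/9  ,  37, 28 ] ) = [ - 62 ,-42, - 41,  -  38,- 4, - 7/2 , - 20/9, 38/15, 73/6 , 15 , 28,  37 , 41,64 , 84, 96]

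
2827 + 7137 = 9964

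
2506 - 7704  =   - 5198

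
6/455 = 6/455 = 0.01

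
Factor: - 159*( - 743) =3^1*53^1*743^1=118137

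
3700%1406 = 888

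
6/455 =6/455 = 0.01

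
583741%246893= 89955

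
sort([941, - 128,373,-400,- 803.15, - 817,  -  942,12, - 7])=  [  -  942, - 817,  -  803.15,  -  400, - 128, - 7, 12,373,  941] 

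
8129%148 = 137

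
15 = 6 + 9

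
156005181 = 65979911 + 90025270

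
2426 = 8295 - 5869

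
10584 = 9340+1244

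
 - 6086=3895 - 9981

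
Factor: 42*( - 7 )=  - 2^1*3^1*7^2= -294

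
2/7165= 2/7165 = 0.00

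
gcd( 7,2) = 1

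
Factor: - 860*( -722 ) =2^3* 5^1*19^2*43^1 = 620920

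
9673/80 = 120 + 73/80 = 120.91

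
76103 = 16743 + 59360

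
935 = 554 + 381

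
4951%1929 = 1093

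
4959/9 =551 = 551.00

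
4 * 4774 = 19096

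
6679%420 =379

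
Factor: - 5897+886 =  - 5011  =  - 5011^1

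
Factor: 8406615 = 3^1*5^1*7^1*23^1*59^2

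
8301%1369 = 87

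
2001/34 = 58+29/34  =  58.85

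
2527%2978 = 2527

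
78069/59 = 78069/59 = 1323.20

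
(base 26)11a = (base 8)1310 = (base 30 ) nm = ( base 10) 712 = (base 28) PC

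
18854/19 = 18854/19 = 992.32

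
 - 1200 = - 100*12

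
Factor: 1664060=2^2*5^1*83203^1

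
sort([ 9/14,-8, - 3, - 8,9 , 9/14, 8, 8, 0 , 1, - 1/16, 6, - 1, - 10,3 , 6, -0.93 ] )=[ - 10,-8,  -  8, - 3 , - 1,  -  0.93,  -  1/16,  0,  9/14 , 9/14,1, 3, 6,6,8,  8 , 9 ] 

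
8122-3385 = 4737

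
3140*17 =53380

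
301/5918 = 301/5918 = 0.05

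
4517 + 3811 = 8328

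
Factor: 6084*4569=27797796 = 2^2 * 3^3*13^2*1523^1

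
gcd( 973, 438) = 1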